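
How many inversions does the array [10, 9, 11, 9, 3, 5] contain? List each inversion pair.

Finding inversions in [10, 9, 11, 9, 3, 5]:

(0, 1): arr[0]=10 > arr[1]=9
(0, 3): arr[0]=10 > arr[3]=9
(0, 4): arr[0]=10 > arr[4]=3
(0, 5): arr[0]=10 > arr[5]=5
(1, 4): arr[1]=9 > arr[4]=3
(1, 5): arr[1]=9 > arr[5]=5
(2, 3): arr[2]=11 > arr[3]=9
(2, 4): arr[2]=11 > arr[4]=3
(2, 5): arr[2]=11 > arr[5]=5
(3, 4): arr[3]=9 > arr[4]=3
(3, 5): arr[3]=9 > arr[5]=5

Total inversions: 11

The array has 11 inversion(s): (0,1), (0,3), (0,4), (0,5), (1,4), (1,5), (2,3), (2,4), (2,5), (3,4), (3,5). Each pair (i,j) satisfies i < j and arr[i] > arr[j].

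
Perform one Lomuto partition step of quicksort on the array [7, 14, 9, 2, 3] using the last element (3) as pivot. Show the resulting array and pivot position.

Lomuto partition with pivot = 3:

Initial array: [7, 14, 9, 2, 3]

arr[0]=7 > 3: no swap
arr[1]=14 > 3: no swap
arr[2]=9 > 3: no swap
arr[3]=2 <= 3: swap with position 0, array becomes [2, 14, 9, 7, 3]

Place pivot at position 1: [2, 3, 9, 7, 14]
Pivot position: 1

After partitioning with pivot 3, the array becomes [2, 3, 9, 7, 14]. The pivot is placed at index 1. All elements to the left of the pivot are <= 3, and all elements to the right are > 3.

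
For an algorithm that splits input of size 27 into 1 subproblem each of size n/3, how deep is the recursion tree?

For divide and conquer with division factor 3:

Problem sizes at each level:
Level 0: 27
Level 1: 9
Level 2: 3
Level 3: 1

The root is level 0 and the size-1 base case is level 3 (the tree spans levels 0 through 3, i.e. 4 levels counting the root), so the depth is the number of divisions: log_3(27) = 3

The recursion tree depth is log_3(27) = 3. At each level, the problem size is divided by 3, so it takes 3 divisions to reduce to a base case of size 1. The algorithm makes 1 recursive call at each level.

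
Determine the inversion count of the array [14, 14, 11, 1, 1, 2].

Finding inversions in [14, 14, 11, 1, 1, 2]:

(0, 2): arr[0]=14 > arr[2]=11
(0, 3): arr[0]=14 > arr[3]=1
(0, 4): arr[0]=14 > arr[4]=1
(0, 5): arr[0]=14 > arr[5]=2
(1, 2): arr[1]=14 > arr[2]=11
(1, 3): arr[1]=14 > arr[3]=1
(1, 4): arr[1]=14 > arr[4]=1
(1, 5): arr[1]=14 > arr[5]=2
(2, 3): arr[2]=11 > arr[3]=1
(2, 4): arr[2]=11 > arr[4]=1
(2, 5): arr[2]=11 > arr[5]=2

Total inversions: 11

The array has 11 inversion(s): (0,2), (0,3), (0,4), (0,5), (1,2), (1,3), (1,4), (1,5), (2,3), (2,4), (2,5). Each pair (i,j) satisfies i < j and arr[i] > arr[j].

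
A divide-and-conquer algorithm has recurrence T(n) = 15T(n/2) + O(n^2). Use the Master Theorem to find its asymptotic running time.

Master Theorem for T(n) = 15T(n/2) + O(n^2):

a = 15, b = 2, c = 2
log_b(a) = log_2(15) = 3.9069

Case 1: c = 2 < log_2(15) = 3.9069
T(n) = O(n^(log_2 15))

For T(n) = 15T(n/2) + O(n^2): log_2(15) = 3.9069. This is Case 1 of the Master Theorem (c < log_b(a), work dominated by leaves), giving O(n^(log_2 15)).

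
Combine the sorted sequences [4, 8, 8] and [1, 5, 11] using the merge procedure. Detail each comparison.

Merging process:

Compare 4 vs 1: take 1 from right. Merged: [1]
Compare 4 vs 5: take 4 from left. Merged: [1, 4]
Compare 8 vs 5: take 5 from right. Merged: [1, 4, 5]
Compare 8 vs 11: take 8 from left. Merged: [1, 4, 5, 8]
Compare 8 vs 11: take 8 from left. Merged: [1, 4, 5, 8, 8]
Append remaining from right: [11]. Merged: [1, 4, 5, 8, 8, 11]

Final merged array: [1, 4, 5, 8, 8, 11]
Total comparisons: 5

The merged array is [1, 4, 5, 8, 8, 11], requiring 5 comparisons. The merge step runs in O(n) time where n is the total number of elements.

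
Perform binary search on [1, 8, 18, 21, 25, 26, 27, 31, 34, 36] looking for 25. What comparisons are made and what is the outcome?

Binary search for 25 in [1, 8, 18, 21, 25, 26, 27, 31, 34, 36]:

lo=0, hi=9, mid=4, arr[mid]=25 -> Found target at index 4!

Binary search finds 25 at index 4 after 1 comparisons. The search repeatedly halves the search space by comparing with the middle element.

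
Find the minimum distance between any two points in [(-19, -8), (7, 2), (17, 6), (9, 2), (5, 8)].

Computing all pairwise distances among 5 points:

d((-19, -8), (7, 2)) = 27.8568
d((-19, -8), (17, 6)) = 38.6264
d((-19, -8), (9, 2)) = 29.7321
d((-19, -8), (5, 8)) = 28.8444
d((7, 2), (17, 6)) = 10.7703
d((7, 2), (9, 2)) = 2.0 <-- minimum
d((7, 2), (5, 8)) = 6.3246
d((17, 6), (9, 2)) = 8.9443
d((17, 6), (5, 8)) = 12.1655
d((9, 2), (5, 8)) = 7.2111

Closest pair: (7, 2) and (9, 2) with distance 2.0

The closest pair is (7, 2) and (9, 2) with Euclidean distance 2.0. For 5 points, brute-force pairwise comparison is shown above. For large n, the divide-and-conquer algorithm (sort by x, recurse on halves, check the dividing strip) achieves O(n log n).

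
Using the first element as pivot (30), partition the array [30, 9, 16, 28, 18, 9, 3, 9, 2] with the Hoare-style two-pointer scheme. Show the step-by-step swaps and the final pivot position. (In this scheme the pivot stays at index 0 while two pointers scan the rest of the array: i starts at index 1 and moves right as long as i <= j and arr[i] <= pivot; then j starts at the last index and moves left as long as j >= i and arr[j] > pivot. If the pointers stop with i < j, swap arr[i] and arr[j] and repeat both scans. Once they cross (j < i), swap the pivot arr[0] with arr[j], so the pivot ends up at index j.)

Hoare-style two-pointer partition with pivot = 30:

Initial array: [30, 9, 16, 28, 18, 9, 3, 9, 2]

Pointers start at i = 1, j = 8.
i ends at 9, j ends at 8: the pointers have crossed (j < i), so scanning stops.

Swap pivot arr[0] with arr[8] to place pivot at position 8: [2, 9, 16, 28, 18, 9, 3, 9, 30]
Pivot position: 8

After partitioning with pivot 30, the array becomes [2, 9, 16, 28, 18, 9, 3, 9, 30]. The pivot is placed at index 8. All elements to the left of the pivot are <= 30, and all elements to the right are > 30.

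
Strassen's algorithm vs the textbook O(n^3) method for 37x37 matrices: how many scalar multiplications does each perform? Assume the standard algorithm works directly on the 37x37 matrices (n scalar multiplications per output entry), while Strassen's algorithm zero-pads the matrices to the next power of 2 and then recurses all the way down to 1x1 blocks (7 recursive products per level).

Matrix multiplication for 37x37 matrices:

Strassen's algorithm requires power-of-2 dimensions. Pad 37x37 to 64x64 (next power of 2).

Standard algorithm: 37^3 = 50653 multiplications
Strassen's algorithm: 7^(log2(64)) = 7^6 = 117649 multiplications
Difference: 50653 - 117649 = -66996 (Strassen uses MORE here due to padding overhead — for small or just-over-power-of-2 n, padding can outweigh the per-level savings)

Standard: 50653 multiplications (37^3). Strassen: 117649 multiplications (7^6, after padding to 64x64). Strassen reduces 8 recursive multiplications to 7 at each level.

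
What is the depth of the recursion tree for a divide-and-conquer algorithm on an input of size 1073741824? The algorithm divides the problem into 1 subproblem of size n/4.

For divide and conquer with division factor 4:

Problem sizes at each level:
Level 0: 1073741824
Level 1: 268435456
Level 2: 67108864
Level 3: 16777216
Level 4: 4194304
Level 5: 1048576
Level 6: 262144
Level 7: 65536
Level 8: 16384
Level 9: 4096
Level 10: 1024
Level 11: 256
Level 12: 64
Level 13: 16
Level 14: 4
Level 15: 1

The root is level 0 and the size-1 base case is level 15 (the tree spans levels 0 through 15, i.e. 16 levels counting the root), so the depth is the number of divisions: log_4(1073741824) = 15

The recursion tree depth is log_4(1073741824) = 15. At each level, the problem size is divided by 4, so it takes 15 divisions to reduce to a base case of size 1. The algorithm makes 1 recursive call at each level.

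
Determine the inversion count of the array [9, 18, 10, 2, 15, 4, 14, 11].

Finding inversions in [9, 18, 10, 2, 15, 4, 14, 11]:

(0, 3): arr[0]=9 > arr[3]=2
(0, 5): arr[0]=9 > arr[5]=4
(1, 2): arr[1]=18 > arr[2]=10
(1, 3): arr[1]=18 > arr[3]=2
(1, 4): arr[1]=18 > arr[4]=15
(1, 5): arr[1]=18 > arr[5]=4
(1, 6): arr[1]=18 > arr[6]=14
(1, 7): arr[1]=18 > arr[7]=11
(2, 3): arr[2]=10 > arr[3]=2
(2, 5): arr[2]=10 > arr[5]=4
(4, 5): arr[4]=15 > arr[5]=4
(4, 6): arr[4]=15 > arr[6]=14
(4, 7): arr[4]=15 > arr[7]=11
(6, 7): arr[6]=14 > arr[7]=11

Total inversions: 14

The array has 14 inversion(s): (0,3), (0,5), (1,2), (1,3), (1,4), (1,5), (1,6), (1,7), (2,3), (2,5), (4,5), (4,6), (4,7), (6,7). Each pair (i,j) satisfies i < j and arr[i] > arr[j].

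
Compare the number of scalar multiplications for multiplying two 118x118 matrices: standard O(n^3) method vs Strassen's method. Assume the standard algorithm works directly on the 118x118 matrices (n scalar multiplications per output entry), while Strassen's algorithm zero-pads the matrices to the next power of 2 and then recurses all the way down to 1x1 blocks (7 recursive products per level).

Matrix multiplication for 118x118 matrices:

Strassen's algorithm requires power-of-2 dimensions. Pad 118x118 to 128x128 (next power of 2).

Standard algorithm: 118^3 = 1643032 multiplications
Strassen's algorithm: 7^(log2(128)) = 7^7 = 823543 multiplications
Savings: 1643032 - 823543 = 819489 multiplications

Standard: 1643032 multiplications (118^3). Strassen: 823543 multiplications (7^7, after padding to 128x128). Strassen reduces 8 recursive multiplications to 7 at each level.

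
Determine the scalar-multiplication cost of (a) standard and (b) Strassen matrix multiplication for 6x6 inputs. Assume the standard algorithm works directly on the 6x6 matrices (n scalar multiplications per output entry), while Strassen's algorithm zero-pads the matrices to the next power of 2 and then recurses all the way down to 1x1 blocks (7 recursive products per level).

Matrix multiplication for 6x6 matrices:

Strassen's algorithm requires power-of-2 dimensions. Pad 6x6 to 8x8 (next power of 2).

Standard algorithm: 6^3 = 216 multiplications
Strassen's algorithm: 7^(log2(8)) = 7^3 = 343 multiplications
Difference: 216 - 343 = -127 (Strassen uses MORE here due to padding overhead — for small or just-over-power-of-2 n, padding can outweigh the per-level savings)

Standard: 216 multiplications (6^3). Strassen: 343 multiplications (7^3, after padding to 8x8). Strassen reduces 8 recursive multiplications to 7 at each level.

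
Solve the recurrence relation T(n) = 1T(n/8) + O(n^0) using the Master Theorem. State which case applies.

Master Theorem for T(n) = 1T(n/8) + O(n^0):

a = 1, b = 8, c = 0
log_b(a) = log_8(1) = 0.0000

Case 2: c = 0 = log_8(1) = 0.0000
T(n) = O(n^0 log n) = O(log n)

For T(n) = 1T(n/8) + O(n^0): log_8(1) = 0.0000. This is Case 2 of the Master Theorem (c = log_b(a), equal work at all levels), giving O(log n).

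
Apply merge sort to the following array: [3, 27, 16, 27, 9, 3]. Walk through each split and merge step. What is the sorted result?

Merge sort trace:

Split: [3, 27, 16, 27, 9, 3] -> [3, 27, 16] and [27, 9, 3]
  Split: [3, 27, 16] -> [3] and [27, 16]
    Split: [27, 16] -> [27] and [16]
    Merge: [27] + [16] -> [16, 27]
  Merge: [3] + [16, 27] -> [3, 16, 27]
  Split: [27, 9, 3] -> [27] and [9, 3]
    Split: [9, 3] -> [9] and [3]
    Merge: [9] + [3] -> [3, 9]
  Merge: [27] + [3, 9] -> [3, 9, 27]
Merge: [3, 16, 27] + [3, 9, 27] -> [3, 3, 9, 16, 27, 27]

Final sorted array: [3, 3, 9, 16, 27, 27]

The merge sort proceeds by recursively splitting the array and merging sorted halves.
After all merges, the sorted array is [3, 3, 9, 16, 27, 27].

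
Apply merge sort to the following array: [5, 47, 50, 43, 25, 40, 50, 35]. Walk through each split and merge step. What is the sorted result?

Merge sort trace:

Split: [5, 47, 50, 43, 25, 40, 50, 35] -> [5, 47, 50, 43] and [25, 40, 50, 35]
  Split: [5, 47, 50, 43] -> [5, 47] and [50, 43]
    Split: [5, 47] -> [5] and [47]
    Merge: [5] + [47] -> [5, 47]
    Split: [50, 43] -> [50] and [43]
    Merge: [50] + [43] -> [43, 50]
  Merge: [5, 47] + [43, 50] -> [5, 43, 47, 50]
  Split: [25, 40, 50, 35] -> [25, 40] and [50, 35]
    Split: [25, 40] -> [25] and [40]
    Merge: [25] + [40] -> [25, 40]
    Split: [50, 35] -> [50] and [35]
    Merge: [50] + [35] -> [35, 50]
  Merge: [25, 40] + [35, 50] -> [25, 35, 40, 50]
Merge: [5, 43, 47, 50] + [25, 35, 40, 50] -> [5, 25, 35, 40, 43, 47, 50, 50]

Final sorted array: [5, 25, 35, 40, 43, 47, 50, 50]

The merge sort proceeds by recursively splitting the array and merging sorted halves.
After all merges, the sorted array is [5, 25, 35, 40, 43, 47, 50, 50].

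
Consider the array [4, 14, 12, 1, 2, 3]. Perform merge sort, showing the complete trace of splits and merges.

Merge sort trace:

Split: [4, 14, 12, 1, 2, 3] -> [4, 14, 12] and [1, 2, 3]
  Split: [4, 14, 12] -> [4] and [14, 12]
    Split: [14, 12] -> [14] and [12]
    Merge: [14] + [12] -> [12, 14]
  Merge: [4] + [12, 14] -> [4, 12, 14]
  Split: [1, 2, 3] -> [1] and [2, 3]
    Split: [2, 3] -> [2] and [3]
    Merge: [2] + [3] -> [2, 3]
  Merge: [1] + [2, 3] -> [1, 2, 3]
Merge: [4, 12, 14] + [1, 2, 3] -> [1, 2, 3, 4, 12, 14]

Final sorted array: [1, 2, 3, 4, 12, 14]

The merge sort proceeds by recursively splitting the array and merging sorted halves.
After all merges, the sorted array is [1, 2, 3, 4, 12, 14].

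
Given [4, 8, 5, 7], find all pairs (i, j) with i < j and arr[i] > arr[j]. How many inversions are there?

Finding inversions in [4, 8, 5, 7]:

(1, 2): arr[1]=8 > arr[2]=5
(1, 3): arr[1]=8 > arr[3]=7

Total inversions: 2

The array has 2 inversion(s): (1,2), (1,3). Each pair (i,j) satisfies i < j and arr[i] > arr[j].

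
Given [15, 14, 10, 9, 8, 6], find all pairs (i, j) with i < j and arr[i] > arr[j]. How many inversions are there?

Finding inversions in [15, 14, 10, 9, 8, 6]:

(0, 1): arr[0]=15 > arr[1]=14
(0, 2): arr[0]=15 > arr[2]=10
(0, 3): arr[0]=15 > arr[3]=9
(0, 4): arr[0]=15 > arr[4]=8
(0, 5): arr[0]=15 > arr[5]=6
(1, 2): arr[1]=14 > arr[2]=10
(1, 3): arr[1]=14 > arr[3]=9
(1, 4): arr[1]=14 > arr[4]=8
(1, 5): arr[1]=14 > arr[5]=6
(2, 3): arr[2]=10 > arr[3]=9
(2, 4): arr[2]=10 > arr[4]=8
(2, 5): arr[2]=10 > arr[5]=6
(3, 4): arr[3]=9 > arr[4]=8
(3, 5): arr[3]=9 > arr[5]=6
(4, 5): arr[4]=8 > arr[5]=6

Total inversions: 15

The array has 15 inversion(s): (0,1), (0,2), (0,3), (0,4), (0,5), (1,2), (1,3), (1,4), (1,5), (2,3), (2,4), (2,5), (3,4), (3,5), (4,5). Each pair (i,j) satisfies i < j and arr[i] > arr[j].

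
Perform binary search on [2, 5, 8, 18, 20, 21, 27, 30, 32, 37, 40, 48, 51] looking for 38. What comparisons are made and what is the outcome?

Binary search for 38 in [2, 5, 8, 18, 20, 21, 27, 30, 32, 37, 40, 48, 51]:

lo=0, hi=12, mid=6, arr[mid]=27 -> 27 < 38, search right half
lo=7, hi=12, mid=9, arr[mid]=37 -> 37 < 38, search right half
lo=10, hi=12, mid=11, arr[mid]=48 -> 48 > 38, search left half
lo=10, hi=10, mid=10, arr[mid]=40 -> 40 > 38, search left half
lo=10 > hi=9, target 38 not found

Binary search determines that 38 is not in the array after 4 comparisons. The search space was exhausted without finding the target.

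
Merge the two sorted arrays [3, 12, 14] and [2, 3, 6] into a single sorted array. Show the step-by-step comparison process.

Merging process:

Compare 3 vs 2: take 2 from right. Merged: [2]
Compare 3 vs 3: take 3 from left. Merged: [2, 3]
Compare 12 vs 3: take 3 from right. Merged: [2, 3, 3]
Compare 12 vs 6: take 6 from right. Merged: [2, 3, 3, 6]
Append remaining from left: [12, 14]. Merged: [2, 3, 3, 6, 12, 14]

Final merged array: [2, 3, 3, 6, 12, 14]
Total comparisons: 4

The merged array is [2, 3, 3, 6, 12, 14], requiring 4 comparisons. The merge step runs in O(n) time where n is the total number of elements.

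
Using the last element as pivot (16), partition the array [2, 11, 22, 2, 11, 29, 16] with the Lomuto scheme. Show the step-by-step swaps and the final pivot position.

Lomuto partition with pivot = 16:

Initial array: [2, 11, 22, 2, 11, 29, 16]

arr[0]=2 <= 16: swap with position 0, array becomes [2, 11, 22, 2, 11, 29, 16]
arr[1]=11 <= 16: swap with position 1, array becomes [2, 11, 22, 2, 11, 29, 16]
arr[2]=22 > 16: no swap
arr[3]=2 <= 16: swap with position 2, array becomes [2, 11, 2, 22, 11, 29, 16]
arr[4]=11 <= 16: swap with position 3, array becomes [2, 11, 2, 11, 22, 29, 16]
arr[5]=29 > 16: no swap

Place pivot at position 4: [2, 11, 2, 11, 16, 29, 22]
Pivot position: 4

After partitioning with pivot 16, the array becomes [2, 11, 2, 11, 16, 29, 22]. The pivot is placed at index 4. All elements to the left of the pivot are <= 16, and all elements to the right are > 16.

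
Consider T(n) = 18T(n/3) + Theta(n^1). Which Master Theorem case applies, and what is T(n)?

Master Theorem for T(n) = 18T(n/3) + O(n^1):

a = 18, b = 3, c = 1
log_b(a) = log_3(18) = 2.6309

Case 1: c = 1 < log_3(18) = 2.6309
T(n) = O(n^(log_3 18))

For T(n) = 18T(n/3) + O(n^1): log_3(18) = 2.6309. This is Case 1 of the Master Theorem (c < log_b(a), work dominated by leaves), giving O(n^(log_3 18)).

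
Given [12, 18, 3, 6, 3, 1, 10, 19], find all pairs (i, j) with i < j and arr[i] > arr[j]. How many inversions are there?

Finding inversions in [12, 18, 3, 6, 3, 1, 10, 19]:

(0, 2): arr[0]=12 > arr[2]=3
(0, 3): arr[0]=12 > arr[3]=6
(0, 4): arr[0]=12 > arr[4]=3
(0, 5): arr[0]=12 > arr[5]=1
(0, 6): arr[0]=12 > arr[6]=10
(1, 2): arr[1]=18 > arr[2]=3
(1, 3): arr[1]=18 > arr[3]=6
(1, 4): arr[1]=18 > arr[4]=3
(1, 5): arr[1]=18 > arr[5]=1
(1, 6): arr[1]=18 > arr[6]=10
(2, 5): arr[2]=3 > arr[5]=1
(3, 4): arr[3]=6 > arr[4]=3
(3, 5): arr[3]=6 > arr[5]=1
(4, 5): arr[4]=3 > arr[5]=1

Total inversions: 14

The array has 14 inversion(s): (0,2), (0,3), (0,4), (0,5), (0,6), (1,2), (1,3), (1,4), (1,5), (1,6), (2,5), (3,4), (3,5), (4,5). Each pair (i,j) satisfies i < j and arr[i] > arr[j].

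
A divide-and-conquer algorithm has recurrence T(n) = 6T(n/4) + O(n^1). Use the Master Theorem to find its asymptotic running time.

Master Theorem for T(n) = 6T(n/4) + O(n^1):

a = 6, b = 4, c = 1
log_b(a) = log_4(6) = 1.2925

Case 1: c = 1 < log_4(6) = 1.2925
T(n) = O(n^(log_4 6))

For T(n) = 6T(n/4) + O(n^1): log_4(6) = 1.2925. This is Case 1 of the Master Theorem (c < log_b(a), work dominated by leaves), giving O(n^(log_4 6)).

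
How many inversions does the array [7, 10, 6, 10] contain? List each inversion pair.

Finding inversions in [7, 10, 6, 10]:

(0, 2): arr[0]=7 > arr[2]=6
(1, 2): arr[1]=10 > arr[2]=6

Total inversions: 2

The array has 2 inversion(s): (0,2), (1,2). Each pair (i,j) satisfies i < j and arr[i] > arr[j].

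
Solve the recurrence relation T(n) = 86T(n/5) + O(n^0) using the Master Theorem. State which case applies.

Master Theorem for T(n) = 86T(n/5) + O(n^0):

a = 86, b = 5, c = 0
log_b(a) = log_5(86) = 2.7676

Case 1: c = 0 < log_5(86) = 2.7676
T(n) = O(n^(log_5 86))

For T(n) = 86T(n/5) + O(n^0): log_5(86) = 2.7676. This is Case 1 of the Master Theorem (c < log_b(a), work dominated by leaves), giving O(n^(log_5 86)).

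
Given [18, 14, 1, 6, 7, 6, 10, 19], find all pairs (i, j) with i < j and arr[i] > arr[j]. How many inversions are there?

Finding inversions in [18, 14, 1, 6, 7, 6, 10, 19]:

(0, 1): arr[0]=18 > arr[1]=14
(0, 2): arr[0]=18 > arr[2]=1
(0, 3): arr[0]=18 > arr[3]=6
(0, 4): arr[0]=18 > arr[4]=7
(0, 5): arr[0]=18 > arr[5]=6
(0, 6): arr[0]=18 > arr[6]=10
(1, 2): arr[1]=14 > arr[2]=1
(1, 3): arr[1]=14 > arr[3]=6
(1, 4): arr[1]=14 > arr[4]=7
(1, 5): arr[1]=14 > arr[5]=6
(1, 6): arr[1]=14 > arr[6]=10
(4, 5): arr[4]=7 > arr[5]=6

Total inversions: 12

The array has 12 inversion(s): (0,1), (0,2), (0,3), (0,4), (0,5), (0,6), (1,2), (1,3), (1,4), (1,5), (1,6), (4,5). Each pair (i,j) satisfies i < j and arr[i] > arr[j].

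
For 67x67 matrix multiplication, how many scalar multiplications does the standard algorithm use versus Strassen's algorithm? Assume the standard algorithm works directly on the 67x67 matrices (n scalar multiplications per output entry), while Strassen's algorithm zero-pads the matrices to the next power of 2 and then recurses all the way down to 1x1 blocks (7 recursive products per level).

Matrix multiplication for 67x67 matrices:

Strassen's algorithm requires power-of-2 dimensions. Pad 67x67 to 128x128 (next power of 2).

Standard algorithm: 67^3 = 300763 multiplications
Strassen's algorithm: 7^(log2(128)) = 7^7 = 823543 multiplications
Difference: 300763 - 823543 = -522780 (Strassen uses MORE here due to padding overhead — for small or just-over-power-of-2 n, padding can outweigh the per-level savings)

Standard: 300763 multiplications (67^3). Strassen: 823543 multiplications (7^7, after padding to 128x128). Strassen reduces 8 recursive multiplications to 7 at each level.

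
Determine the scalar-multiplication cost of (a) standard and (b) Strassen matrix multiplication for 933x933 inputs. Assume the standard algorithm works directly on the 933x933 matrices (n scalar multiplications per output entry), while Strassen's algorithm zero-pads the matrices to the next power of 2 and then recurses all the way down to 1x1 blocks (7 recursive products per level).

Matrix multiplication for 933x933 matrices:

Strassen's algorithm requires power-of-2 dimensions. Pad 933x933 to 1024x1024 (next power of 2).

Standard algorithm: 933^3 = 812166237 multiplications
Strassen's algorithm: 7^(log2(1024)) = 7^10 = 282475249 multiplications
Savings: 812166237 - 282475249 = 529690988 multiplications

Standard: 812166237 multiplications (933^3). Strassen: 282475249 multiplications (7^10, after padding to 1024x1024). Strassen reduces 8 recursive multiplications to 7 at each level.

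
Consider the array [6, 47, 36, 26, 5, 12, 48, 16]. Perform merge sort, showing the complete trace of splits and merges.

Merge sort trace:

Split: [6, 47, 36, 26, 5, 12, 48, 16] -> [6, 47, 36, 26] and [5, 12, 48, 16]
  Split: [6, 47, 36, 26] -> [6, 47] and [36, 26]
    Split: [6, 47] -> [6] and [47]
    Merge: [6] + [47] -> [6, 47]
    Split: [36, 26] -> [36] and [26]
    Merge: [36] + [26] -> [26, 36]
  Merge: [6, 47] + [26, 36] -> [6, 26, 36, 47]
  Split: [5, 12, 48, 16] -> [5, 12] and [48, 16]
    Split: [5, 12] -> [5] and [12]
    Merge: [5] + [12] -> [5, 12]
    Split: [48, 16] -> [48] and [16]
    Merge: [48] + [16] -> [16, 48]
  Merge: [5, 12] + [16, 48] -> [5, 12, 16, 48]
Merge: [6, 26, 36, 47] + [5, 12, 16, 48] -> [5, 6, 12, 16, 26, 36, 47, 48]

Final sorted array: [5, 6, 12, 16, 26, 36, 47, 48]

The merge sort proceeds by recursively splitting the array and merging sorted halves.
After all merges, the sorted array is [5, 6, 12, 16, 26, 36, 47, 48].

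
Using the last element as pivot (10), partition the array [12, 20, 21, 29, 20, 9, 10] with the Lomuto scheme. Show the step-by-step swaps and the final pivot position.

Lomuto partition with pivot = 10:

Initial array: [12, 20, 21, 29, 20, 9, 10]

arr[0]=12 > 10: no swap
arr[1]=20 > 10: no swap
arr[2]=21 > 10: no swap
arr[3]=29 > 10: no swap
arr[4]=20 > 10: no swap
arr[5]=9 <= 10: swap with position 0, array becomes [9, 20, 21, 29, 20, 12, 10]

Place pivot at position 1: [9, 10, 21, 29, 20, 12, 20]
Pivot position: 1

After partitioning with pivot 10, the array becomes [9, 10, 21, 29, 20, 12, 20]. The pivot is placed at index 1. All elements to the left of the pivot are <= 10, and all elements to the right are > 10.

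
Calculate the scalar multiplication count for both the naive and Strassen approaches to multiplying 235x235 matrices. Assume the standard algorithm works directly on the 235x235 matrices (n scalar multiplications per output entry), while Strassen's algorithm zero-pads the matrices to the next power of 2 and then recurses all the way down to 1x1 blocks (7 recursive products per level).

Matrix multiplication for 235x235 matrices:

Strassen's algorithm requires power-of-2 dimensions. Pad 235x235 to 256x256 (next power of 2).

Standard algorithm: 235^3 = 12977875 multiplications
Strassen's algorithm: 7^(log2(256)) = 7^8 = 5764801 multiplications
Savings: 12977875 - 5764801 = 7213074 multiplications

Standard: 12977875 multiplications (235^3). Strassen: 5764801 multiplications (7^8, after padding to 256x256). Strassen reduces 8 recursive multiplications to 7 at each level.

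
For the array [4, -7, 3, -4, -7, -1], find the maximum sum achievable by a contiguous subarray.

Using Kadane's algorithm on [4, -7, 3, -4, -7, -1]:

Scanning through the array:
Position 1 (value -7): max_ending_here = -3, max_so_far = 4
Position 2 (value 3): max_ending_here = 3, max_so_far = 4
Position 3 (value -4): max_ending_here = -1, max_so_far = 4
Position 4 (value -7): max_ending_here = -7, max_so_far = 4
Position 5 (value -1): max_ending_here = -1, max_so_far = 4

Maximum subarray: [4]
Maximum sum: 4

The maximum subarray is [4] with sum 4. This subarray runs from index 0 to index 0.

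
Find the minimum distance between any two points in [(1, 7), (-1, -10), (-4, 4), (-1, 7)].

Computing all pairwise distances among 4 points:

d((1, 7), (-1, -10)) = 17.1172
d((1, 7), (-4, 4)) = 5.831
d((1, 7), (-1, 7)) = 2.0 <-- minimum
d((-1, -10), (-4, 4)) = 14.3178
d((-1, -10), (-1, 7)) = 17.0
d((-4, 4), (-1, 7)) = 4.2426

Closest pair: (1, 7) and (-1, 7) with distance 2.0

The closest pair is (1, 7) and (-1, 7) with Euclidean distance 2.0. For 4 points, brute-force pairwise comparison is shown above. For large n, the divide-and-conquer algorithm (sort by x, recurse on halves, check the dividing strip) achieves O(n log n).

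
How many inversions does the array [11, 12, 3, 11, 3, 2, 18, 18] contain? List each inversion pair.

Finding inversions in [11, 12, 3, 11, 3, 2, 18, 18]:

(0, 2): arr[0]=11 > arr[2]=3
(0, 4): arr[0]=11 > arr[4]=3
(0, 5): arr[0]=11 > arr[5]=2
(1, 2): arr[1]=12 > arr[2]=3
(1, 3): arr[1]=12 > arr[3]=11
(1, 4): arr[1]=12 > arr[4]=3
(1, 5): arr[1]=12 > arr[5]=2
(2, 5): arr[2]=3 > arr[5]=2
(3, 4): arr[3]=11 > arr[4]=3
(3, 5): arr[3]=11 > arr[5]=2
(4, 5): arr[4]=3 > arr[5]=2

Total inversions: 11

The array has 11 inversion(s): (0,2), (0,4), (0,5), (1,2), (1,3), (1,4), (1,5), (2,5), (3,4), (3,5), (4,5). Each pair (i,j) satisfies i < j and arr[i] > arr[j].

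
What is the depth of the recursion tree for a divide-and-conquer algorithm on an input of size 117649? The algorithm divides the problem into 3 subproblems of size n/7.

For divide and conquer with division factor 7:

Problem sizes at each level:
Level 0: 117649
Level 1: 16807
Level 2: 2401
Level 3: 343
Level 4: 49
Level 5: 7
Level 6: 1

The root is level 0 and the size-1 base case is level 6 (the tree spans levels 0 through 6, i.e. 7 levels counting the root), so the depth is the number of divisions: log_7(117649) = 6

The recursion tree depth is log_7(117649) = 6. At each level, the problem size is divided by 7, so it takes 6 divisions to reduce to a base case of size 1. The algorithm makes 3 recursive calls at each level.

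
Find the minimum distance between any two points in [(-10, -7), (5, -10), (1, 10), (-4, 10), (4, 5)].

Computing all pairwise distances among 5 points:

d((-10, -7), (5, -10)) = 15.2971
d((-10, -7), (1, 10)) = 20.2485
d((-10, -7), (-4, 10)) = 18.0278
d((-10, -7), (4, 5)) = 18.4391
d((5, -10), (1, 10)) = 20.3961
d((5, -10), (-4, 10)) = 21.9317
d((5, -10), (4, 5)) = 15.0333
d((1, 10), (-4, 10)) = 5.0 <-- minimum
d((1, 10), (4, 5)) = 5.831
d((-4, 10), (4, 5)) = 9.434

Closest pair: (1, 10) and (-4, 10) with distance 5.0

The closest pair is (1, 10) and (-4, 10) with Euclidean distance 5.0. For 5 points, brute-force pairwise comparison is shown above. For large n, the divide-and-conquer algorithm (sort by x, recurse on halves, check the dividing strip) achieves O(n log n).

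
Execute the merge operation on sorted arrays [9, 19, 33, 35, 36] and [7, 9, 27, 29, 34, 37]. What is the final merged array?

Merging process:

Compare 9 vs 7: take 7 from right. Merged: [7]
Compare 9 vs 9: take 9 from left. Merged: [7, 9]
Compare 19 vs 9: take 9 from right. Merged: [7, 9, 9]
Compare 19 vs 27: take 19 from left. Merged: [7, 9, 9, 19]
Compare 33 vs 27: take 27 from right. Merged: [7, 9, 9, 19, 27]
Compare 33 vs 29: take 29 from right. Merged: [7, 9, 9, 19, 27, 29]
Compare 33 vs 34: take 33 from left. Merged: [7, 9, 9, 19, 27, 29, 33]
Compare 35 vs 34: take 34 from right. Merged: [7, 9, 9, 19, 27, 29, 33, 34]
Compare 35 vs 37: take 35 from left. Merged: [7, 9, 9, 19, 27, 29, 33, 34, 35]
Compare 36 vs 37: take 36 from left. Merged: [7, 9, 9, 19, 27, 29, 33, 34, 35, 36]
Append remaining from right: [37]. Merged: [7, 9, 9, 19, 27, 29, 33, 34, 35, 36, 37]

Final merged array: [7, 9, 9, 19, 27, 29, 33, 34, 35, 36, 37]
Total comparisons: 10

The merged array is [7, 9, 9, 19, 27, 29, 33, 34, 35, 36, 37], requiring 10 comparisons. The merge step runs in O(n) time where n is the total number of elements.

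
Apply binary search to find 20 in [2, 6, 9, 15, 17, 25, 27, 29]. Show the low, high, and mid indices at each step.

Binary search for 20 in [2, 6, 9, 15, 17, 25, 27, 29]:

lo=0, hi=7, mid=3, arr[mid]=15 -> 15 < 20, search right half
lo=4, hi=7, mid=5, arr[mid]=25 -> 25 > 20, search left half
lo=4, hi=4, mid=4, arr[mid]=17 -> 17 < 20, search right half
lo=5 > hi=4, target 20 not found

Binary search determines that 20 is not in the array after 3 comparisons. The search space was exhausted without finding the target.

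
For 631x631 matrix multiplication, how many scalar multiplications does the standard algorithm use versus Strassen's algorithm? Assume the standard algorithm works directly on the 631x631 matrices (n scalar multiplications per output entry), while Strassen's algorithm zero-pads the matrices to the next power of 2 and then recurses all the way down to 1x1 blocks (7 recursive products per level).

Matrix multiplication for 631x631 matrices:

Strassen's algorithm requires power-of-2 dimensions. Pad 631x631 to 1024x1024 (next power of 2).

Standard algorithm: 631^3 = 251239591 multiplications
Strassen's algorithm: 7^(log2(1024)) = 7^10 = 282475249 multiplications
Difference: 251239591 - 282475249 = -31235658 (Strassen uses MORE here due to padding overhead — for small or just-over-power-of-2 n, padding can outweigh the per-level savings)

Standard: 251239591 multiplications (631^3). Strassen: 282475249 multiplications (7^10, after padding to 1024x1024). Strassen reduces 8 recursive multiplications to 7 at each level.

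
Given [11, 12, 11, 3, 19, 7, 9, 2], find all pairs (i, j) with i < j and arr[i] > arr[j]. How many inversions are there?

Finding inversions in [11, 12, 11, 3, 19, 7, 9, 2]:

(0, 3): arr[0]=11 > arr[3]=3
(0, 5): arr[0]=11 > arr[5]=7
(0, 6): arr[0]=11 > arr[6]=9
(0, 7): arr[0]=11 > arr[7]=2
(1, 2): arr[1]=12 > arr[2]=11
(1, 3): arr[1]=12 > arr[3]=3
(1, 5): arr[1]=12 > arr[5]=7
(1, 6): arr[1]=12 > arr[6]=9
(1, 7): arr[1]=12 > arr[7]=2
(2, 3): arr[2]=11 > arr[3]=3
(2, 5): arr[2]=11 > arr[5]=7
(2, 6): arr[2]=11 > arr[6]=9
(2, 7): arr[2]=11 > arr[7]=2
(3, 7): arr[3]=3 > arr[7]=2
(4, 5): arr[4]=19 > arr[5]=7
(4, 6): arr[4]=19 > arr[6]=9
(4, 7): arr[4]=19 > arr[7]=2
(5, 7): arr[5]=7 > arr[7]=2
(6, 7): arr[6]=9 > arr[7]=2

Total inversions: 19

The array has 19 inversion(s): (0,3), (0,5), (0,6), (0,7), (1,2), (1,3), (1,5), (1,6), (1,7), (2,3), (2,5), (2,6), (2,7), (3,7), (4,5), (4,6), (4,7), (5,7), (6,7). Each pair (i,j) satisfies i < j and arr[i] > arr[j].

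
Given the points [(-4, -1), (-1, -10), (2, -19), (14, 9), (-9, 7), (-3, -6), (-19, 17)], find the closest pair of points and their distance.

Computing all pairwise distances among 7 points:

d((-4, -1), (-1, -10)) = 9.4868
d((-4, -1), (2, -19)) = 18.9737
d((-4, -1), (14, 9)) = 20.5913
d((-4, -1), (-9, 7)) = 9.434
d((-4, -1), (-3, -6)) = 5.099
d((-4, -1), (-19, 17)) = 23.4307
d((-1, -10), (2, -19)) = 9.4868
d((-1, -10), (14, 9)) = 24.2074
d((-1, -10), (-9, 7)) = 18.7883
d((-1, -10), (-3, -6)) = 4.4721 <-- minimum
d((-1, -10), (-19, 17)) = 32.45
d((2, -19), (14, 9)) = 30.4631
d((2, -19), (-9, 7)) = 28.2312
d((2, -19), (-3, -6)) = 13.9284
d((2, -19), (-19, 17)) = 41.6773
d((14, 9), (-9, 7)) = 23.0868
d((14, 9), (-3, -6)) = 22.6716
d((14, 9), (-19, 17)) = 33.9559
d((-9, 7), (-3, -6)) = 14.3178
d((-9, 7), (-19, 17)) = 14.1421
d((-3, -6), (-19, 17)) = 28.0179

Closest pair: (-1, -10) and (-3, -6) with distance 4.4721

The closest pair is (-1, -10) and (-3, -6) with Euclidean distance 4.4721. For 7 points, brute-force pairwise comparison is shown above. For large n, the divide-and-conquer algorithm (sort by x, recurse on halves, check the dividing strip) achieves O(n log n).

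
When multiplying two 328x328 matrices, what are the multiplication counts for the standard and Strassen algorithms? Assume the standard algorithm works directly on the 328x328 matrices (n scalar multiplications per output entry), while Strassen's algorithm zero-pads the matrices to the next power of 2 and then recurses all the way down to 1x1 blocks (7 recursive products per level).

Matrix multiplication for 328x328 matrices:

Strassen's algorithm requires power-of-2 dimensions. Pad 328x328 to 512x512 (next power of 2).

Standard algorithm: 328^3 = 35287552 multiplications
Strassen's algorithm: 7^(log2(512)) = 7^9 = 40353607 multiplications
Difference: 35287552 - 40353607 = -5066055 (Strassen uses MORE here due to padding overhead — for small or just-over-power-of-2 n, padding can outweigh the per-level savings)

Standard: 35287552 multiplications (328^3). Strassen: 40353607 multiplications (7^9, after padding to 512x512). Strassen reduces 8 recursive multiplications to 7 at each level.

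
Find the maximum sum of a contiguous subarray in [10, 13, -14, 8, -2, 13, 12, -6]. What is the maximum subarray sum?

Using Kadane's algorithm on [10, 13, -14, 8, -2, 13, 12, -6]:

Scanning through the array:
Position 1 (value 13): max_ending_here = 23, max_so_far = 23
Position 2 (value -14): max_ending_here = 9, max_so_far = 23
Position 3 (value 8): max_ending_here = 17, max_so_far = 23
Position 4 (value -2): max_ending_here = 15, max_so_far = 23
Position 5 (value 13): max_ending_here = 28, max_so_far = 28
Position 6 (value 12): max_ending_here = 40, max_so_far = 40
Position 7 (value -6): max_ending_here = 34, max_so_far = 40

Maximum subarray: [10, 13, -14, 8, -2, 13, 12]
Maximum sum: 40

The maximum subarray is [10, 13, -14, 8, -2, 13, 12] with sum 40. This subarray runs from index 0 to index 6.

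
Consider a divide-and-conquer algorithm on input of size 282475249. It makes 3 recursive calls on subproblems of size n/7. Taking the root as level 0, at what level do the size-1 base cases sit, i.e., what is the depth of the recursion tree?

For divide and conquer with division factor 7:

Problem sizes at each level:
Level 0: 282475249
Level 1: 40353607
Level 2: 5764801
Level 3: 823543
Level 4: 117649
Level 5: 16807
Level 6: 2401
Level 7: 343
Level 8: 49
Level 9: 7
Level 10: 1

The root is level 0 and the size-1 base case is level 10 (the tree spans levels 0 through 10, i.e. 11 levels counting the root), so the depth is the number of divisions: log_7(282475249) = 10

The recursion tree depth is log_7(282475249) = 10. At each level, the problem size is divided by 7, so it takes 10 divisions to reduce to a base case of size 1. The algorithm makes 3 recursive calls at each level.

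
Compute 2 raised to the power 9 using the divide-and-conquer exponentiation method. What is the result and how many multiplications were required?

Computing 2^9 by squaring (build up from 2^1; each line after the first costs one multiplication):

2^1 = 2
2^2 = (2^1)^2 = 2^2 = 4
2^4 = (2^2)^2 = 4^2 = 16
2^8 = (2^4)^2 = 16^2 = 256
2^9 = 2 * 2^8 = 2 * 256 = 512

Result: 512
Multiplications needed: 4 (4 lines after 2^1)

2^9 = 512. Using exponentiation by squaring, this requires 4 multiplications. The key idea: if the exponent is even, square the half-power; if odd, multiply by the base once.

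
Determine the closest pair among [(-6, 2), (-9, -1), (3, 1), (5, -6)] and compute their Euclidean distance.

Computing all pairwise distances among 4 points:

d((-6, 2), (-9, -1)) = 4.2426 <-- minimum
d((-6, 2), (3, 1)) = 9.0554
d((-6, 2), (5, -6)) = 13.6015
d((-9, -1), (3, 1)) = 12.1655
d((-9, -1), (5, -6)) = 14.8661
d((3, 1), (5, -6)) = 7.2801

Closest pair: (-6, 2) and (-9, -1) with distance 4.2426

The closest pair is (-6, 2) and (-9, -1) with Euclidean distance 4.2426. For 4 points, brute-force pairwise comparison is shown above. For large n, the divide-and-conquer algorithm (sort by x, recurse on halves, check the dividing strip) achieves O(n log n).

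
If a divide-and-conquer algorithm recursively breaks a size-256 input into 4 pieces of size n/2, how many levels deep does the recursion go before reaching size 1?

For divide and conquer with division factor 2:

Problem sizes at each level:
Level 0: 256
Level 1: 128
Level 2: 64
Level 3: 32
Level 4: 16
Level 5: 8
Level 6: 4
Level 7: 2
Level 8: 1

The root is level 0 and the size-1 base case is level 8 (the tree spans levels 0 through 8, i.e. 9 levels counting the root), so the depth is the number of divisions: log_2(256) = 8

The recursion tree depth is log_2(256) = 8. At each level, the problem size is divided by 2, so it takes 8 divisions to reduce to a base case of size 1. The algorithm makes 4 recursive calls at each level.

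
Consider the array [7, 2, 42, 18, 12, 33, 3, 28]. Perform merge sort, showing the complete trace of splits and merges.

Merge sort trace:

Split: [7, 2, 42, 18, 12, 33, 3, 28] -> [7, 2, 42, 18] and [12, 33, 3, 28]
  Split: [7, 2, 42, 18] -> [7, 2] and [42, 18]
    Split: [7, 2] -> [7] and [2]
    Merge: [7] + [2] -> [2, 7]
    Split: [42, 18] -> [42] and [18]
    Merge: [42] + [18] -> [18, 42]
  Merge: [2, 7] + [18, 42] -> [2, 7, 18, 42]
  Split: [12, 33, 3, 28] -> [12, 33] and [3, 28]
    Split: [12, 33] -> [12] and [33]
    Merge: [12] + [33] -> [12, 33]
    Split: [3, 28] -> [3] and [28]
    Merge: [3] + [28] -> [3, 28]
  Merge: [12, 33] + [3, 28] -> [3, 12, 28, 33]
Merge: [2, 7, 18, 42] + [3, 12, 28, 33] -> [2, 3, 7, 12, 18, 28, 33, 42]

Final sorted array: [2, 3, 7, 12, 18, 28, 33, 42]

The merge sort proceeds by recursively splitting the array and merging sorted halves.
After all merges, the sorted array is [2, 3, 7, 12, 18, 28, 33, 42].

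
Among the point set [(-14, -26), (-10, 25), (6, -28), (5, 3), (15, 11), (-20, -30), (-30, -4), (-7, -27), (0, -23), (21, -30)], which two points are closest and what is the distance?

Computing all pairwise distances among 10 points:

d((-14, -26), (-10, 25)) = 51.1566
d((-14, -26), (6, -28)) = 20.0998
d((-14, -26), (5, 3)) = 34.6699
d((-14, -26), (15, 11)) = 47.0106
d((-14, -26), (-20, -30)) = 7.2111
d((-14, -26), (-30, -4)) = 27.2029
d((-14, -26), (-7, -27)) = 7.0711 <-- minimum
d((-14, -26), (0, -23)) = 14.3178
d((-14, -26), (21, -30)) = 35.2278
d((-10, 25), (6, -28)) = 55.3624
d((-10, 25), (5, 3)) = 26.6271
d((-10, 25), (15, 11)) = 28.6531
d((-10, 25), (-20, -30)) = 55.9017
d((-10, 25), (-30, -4)) = 35.2278
d((-10, 25), (-7, -27)) = 52.0865
d((-10, 25), (0, -23)) = 49.0306
d((-10, 25), (21, -30)) = 63.1348
d((6, -28), (5, 3)) = 31.0161
d((6, -28), (15, 11)) = 40.025
d((6, -28), (-20, -30)) = 26.0768
d((6, -28), (-30, -4)) = 43.2666
d((6, -28), (-7, -27)) = 13.0384
d((6, -28), (0, -23)) = 7.8102
d((6, -28), (21, -30)) = 15.1327
d((5, 3), (15, 11)) = 12.8062
d((5, 3), (-20, -30)) = 41.4005
d((5, 3), (-30, -4)) = 35.6931
d((5, 3), (-7, -27)) = 32.311
d((5, 3), (0, -23)) = 26.4764
d((5, 3), (21, -30)) = 36.6742
d((15, 11), (-20, -30)) = 53.9073
d((15, 11), (-30, -4)) = 47.4342
d((15, 11), (-7, -27)) = 43.909
d((15, 11), (0, -23)) = 37.1618
d((15, 11), (21, -30)) = 41.4367
d((-20, -30), (-30, -4)) = 27.8568
d((-20, -30), (-7, -27)) = 13.3417
d((-20, -30), (0, -23)) = 21.1896
d((-20, -30), (21, -30)) = 41.0
d((-30, -4), (-7, -27)) = 32.5269
d((-30, -4), (0, -23)) = 35.5106
d((-30, -4), (21, -30)) = 57.2451
d((-7, -27), (0, -23)) = 8.0623
d((-7, -27), (21, -30)) = 28.1603
d((0, -23), (21, -30)) = 22.1359

Closest pair: (-14, -26) and (-7, -27) with distance 7.0711

The closest pair is (-14, -26) and (-7, -27) with Euclidean distance 7.0711. For 10 points, brute-force pairwise comparison is shown above. For large n, the divide-and-conquer algorithm (sort by x, recurse on halves, check the dividing strip) achieves O(n log n).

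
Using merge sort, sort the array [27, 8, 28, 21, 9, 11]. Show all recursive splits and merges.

Merge sort trace:

Split: [27, 8, 28, 21, 9, 11] -> [27, 8, 28] and [21, 9, 11]
  Split: [27, 8, 28] -> [27] and [8, 28]
    Split: [8, 28] -> [8] and [28]
    Merge: [8] + [28] -> [8, 28]
  Merge: [27] + [8, 28] -> [8, 27, 28]
  Split: [21, 9, 11] -> [21] and [9, 11]
    Split: [9, 11] -> [9] and [11]
    Merge: [9] + [11] -> [9, 11]
  Merge: [21] + [9, 11] -> [9, 11, 21]
Merge: [8, 27, 28] + [9, 11, 21] -> [8, 9, 11, 21, 27, 28]

Final sorted array: [8, 9, 11, 21, 27, 28]

The merge sort proceeds by recursively splitting the array and merging sorted halves.
After all merges, the sorted array is [8, 9, 11, 21, 27, 28].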